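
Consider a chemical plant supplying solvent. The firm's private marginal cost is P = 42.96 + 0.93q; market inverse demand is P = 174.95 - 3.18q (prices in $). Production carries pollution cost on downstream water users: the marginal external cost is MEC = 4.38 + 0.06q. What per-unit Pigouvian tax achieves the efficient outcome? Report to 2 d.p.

Social marginal cost = private MC + MEC = 47.34 + 0.99q.
Set SMC = demand: 47.34 + 0.99q = 174.95 - 3.18q → q* = 30.6019.
The Pigouvian tax equals MEC at q*: 4.38 + 0.06×30.6019 = 6.2161.

tax = $6.22 per unit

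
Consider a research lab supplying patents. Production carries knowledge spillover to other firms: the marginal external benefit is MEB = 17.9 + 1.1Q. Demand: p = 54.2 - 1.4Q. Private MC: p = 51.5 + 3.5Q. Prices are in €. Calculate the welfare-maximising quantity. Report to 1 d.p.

Q* = 5.4

Social marginal cost = private MC − MEB = 33.6 + 2.4Q.
Set SMC = demand: 33.6 + 2.4Q = 54.2 - 1.4Q → Q* = 5.4211.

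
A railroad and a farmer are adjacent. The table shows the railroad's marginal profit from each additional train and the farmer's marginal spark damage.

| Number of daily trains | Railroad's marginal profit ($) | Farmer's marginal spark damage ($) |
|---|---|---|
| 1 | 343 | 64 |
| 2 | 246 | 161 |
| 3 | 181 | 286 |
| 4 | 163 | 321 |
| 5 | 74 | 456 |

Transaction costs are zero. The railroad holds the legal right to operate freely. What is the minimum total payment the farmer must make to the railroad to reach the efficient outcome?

Left alone the railroad would choose level 5 (marginal profit stays positive).
Efficient level: k* = 2 (marginal profit ≥ marginal spark damage through 2).
The farmer must at least cover the railroad's forgone profit from cutting 5→2: 181 + 163 + 74 = 418.

$418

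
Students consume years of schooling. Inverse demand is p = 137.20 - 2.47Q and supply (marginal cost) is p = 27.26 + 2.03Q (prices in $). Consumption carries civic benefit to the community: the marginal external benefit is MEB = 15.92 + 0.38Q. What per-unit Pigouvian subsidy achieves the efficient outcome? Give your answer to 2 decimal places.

Social marginal benefit = demand + MEB = 153.12 - 2.09Q.
Set SMB = MC: 153.12 - 2.09Q = 27.26 + 2.03Q → Q* = 30.5485.
The Pigouvian subsidy equals MEB at Q*: 15.92 + 0.38×30.5485 = 27.5284.

subsidy = $27.53 per unit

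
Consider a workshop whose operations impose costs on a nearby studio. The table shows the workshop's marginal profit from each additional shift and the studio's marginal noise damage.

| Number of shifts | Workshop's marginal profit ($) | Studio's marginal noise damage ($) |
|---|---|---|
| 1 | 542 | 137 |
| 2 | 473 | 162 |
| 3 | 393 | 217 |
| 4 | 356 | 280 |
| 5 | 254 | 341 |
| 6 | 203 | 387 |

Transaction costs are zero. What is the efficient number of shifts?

Bargaining reaches the level where marginal profit last exceeds marginal noise damage.
That holds through level 4 (356 ≥ 280) but not at 5 (254 < 341).

4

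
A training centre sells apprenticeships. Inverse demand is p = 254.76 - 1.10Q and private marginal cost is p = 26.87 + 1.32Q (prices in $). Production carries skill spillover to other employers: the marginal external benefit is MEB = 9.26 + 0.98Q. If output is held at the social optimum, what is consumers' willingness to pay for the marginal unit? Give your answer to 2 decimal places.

Social marginal cost = private MC − MEB = 17.61 + 0.34Q.
Set SMC = demand: 17.61 + 0.34Q = 254.76 - 1.10Q → Q* = 164.6875.
Consumer price on the demand curve at Q*: 254.76 − 1.10×164.6875 = 73.6038.

P = $73.60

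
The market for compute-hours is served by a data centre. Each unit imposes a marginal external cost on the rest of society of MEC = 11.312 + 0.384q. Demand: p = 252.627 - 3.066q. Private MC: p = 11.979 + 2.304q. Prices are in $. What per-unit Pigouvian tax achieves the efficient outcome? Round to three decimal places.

tax = $26.617 per unit

Social marginal cost = private MC + MEC = 23.291 + 2.688q.
Set SMC = demand: 23.291 + 2.688q = 252.627 - 3.066q → q* = 39.8568.
The Pigouvian tax equals MEC at q*: 11.312 + 0.384×39.8568 = 26.6170.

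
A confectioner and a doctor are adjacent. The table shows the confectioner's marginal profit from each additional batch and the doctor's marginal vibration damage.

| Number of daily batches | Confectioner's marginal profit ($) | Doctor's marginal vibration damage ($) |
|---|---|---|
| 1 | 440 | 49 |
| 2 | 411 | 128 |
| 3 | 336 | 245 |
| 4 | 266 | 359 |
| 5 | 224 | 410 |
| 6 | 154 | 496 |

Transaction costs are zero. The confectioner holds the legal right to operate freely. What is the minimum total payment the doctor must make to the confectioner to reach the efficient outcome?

Left alone the confectioner would choose level 6 (marginal profit stays positive).
Efficient level: k* = 3 (marginal profit ≥ marginal vibration damage through 3).
The doctor must at least cover the confectioner's forgone profit from cutting 6→3: 266 + 224 + 154 = 644.

$644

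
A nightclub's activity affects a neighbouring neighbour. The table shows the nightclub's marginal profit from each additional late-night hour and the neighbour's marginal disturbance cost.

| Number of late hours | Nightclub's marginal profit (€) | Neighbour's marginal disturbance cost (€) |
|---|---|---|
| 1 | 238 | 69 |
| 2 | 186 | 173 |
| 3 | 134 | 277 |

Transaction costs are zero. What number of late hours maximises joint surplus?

Bargaining reaches the level where marginal profit last exceeds marginal disturbance cost.
That holds through level 2 (186 ≥ 173) but not at 3 (134 < 277).

2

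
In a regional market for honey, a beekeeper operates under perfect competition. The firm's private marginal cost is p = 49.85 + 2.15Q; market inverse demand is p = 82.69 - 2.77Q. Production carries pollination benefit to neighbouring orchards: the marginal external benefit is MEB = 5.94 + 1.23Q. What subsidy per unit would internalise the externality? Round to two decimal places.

subsidy = 18.87 per unit

Social marginal cost = private MC − MEB = 43.91 + 0.92Q.
Set SMC = demand: 43.91 + 0.92Q = 82.69 - 2.77Q → Q* = 10.5095.
The Pigouvian subsidy equals MEB at Q*: 5.94 + 1.23×10.5095 = 18.8667.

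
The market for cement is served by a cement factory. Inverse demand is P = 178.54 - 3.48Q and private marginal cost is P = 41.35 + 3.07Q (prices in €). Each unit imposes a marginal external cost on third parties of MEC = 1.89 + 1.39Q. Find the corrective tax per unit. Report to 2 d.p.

tax = €25.58 per unit

Social marginal cost = private MC + MEC = 43.24 + 4.46Q.
Set SMC = demand: 43.24 + 4.46Q = 178.54 - 3.48Q → Q* = 17.0403.
The Pigouvian tax equals MEC at Q*: 1.89 + 1.39×17.0403 = 25.5760.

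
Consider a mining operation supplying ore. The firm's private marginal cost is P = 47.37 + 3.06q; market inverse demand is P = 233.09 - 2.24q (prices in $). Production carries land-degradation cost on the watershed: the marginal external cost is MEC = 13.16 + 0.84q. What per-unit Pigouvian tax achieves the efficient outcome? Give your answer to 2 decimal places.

tax = $36.77 per unit

Social marginal cost = private MC + MEC = 60.53 + 3.90q.
Set SMC = demand: 60.53 + 3.90q = 233.09 - 2.24q → q* = 28.1042.
The Pigouvian tax equals MEC at q*: 13.16 + 0.84×28.1042 = 36.7675.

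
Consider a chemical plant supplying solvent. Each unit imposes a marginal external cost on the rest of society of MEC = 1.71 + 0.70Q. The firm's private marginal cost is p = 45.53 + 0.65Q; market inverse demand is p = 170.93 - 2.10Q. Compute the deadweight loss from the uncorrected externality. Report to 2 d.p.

Market equilibrium (private): 45.53 + 0.65Q = 170.93 - 2.10Q → Q_m = 45.6000.
Social marginal cost = private MC + MEC = 47.24 + 1.35Q.
Set SMC = demand: 47.24 + 1.35Q = 170.93 - 2.10Q → Q* = 35.8522.
Height of the DWL triangle at Q_m is SMC(Q_m) − demand(Q_m) = MEC(Q_m) = 33.6300.
DWL = ½ × 9.7478 × 33.6300 = 163.9093.

DWL = 163.91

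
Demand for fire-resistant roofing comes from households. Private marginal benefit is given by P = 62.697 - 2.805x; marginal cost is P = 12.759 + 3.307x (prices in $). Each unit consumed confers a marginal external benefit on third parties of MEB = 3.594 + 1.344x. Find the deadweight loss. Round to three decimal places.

Market equilibrium (private): 12.759 + 3.307x = 62.697 - 2.805x → x_m = 8.1705.
Social marginal benefit = demand + MEB = 66.291 - 1.461x.
Set SMB = MC: 66.291 - 1.461x = 12.759 + 3.307x → x* = 11.2273.
Between x* and x_m the wedge SMB − MC runs linearly from 0 to MEB(x_m), so the loss is a triangle.
DWL = ½ × 3.0568 × 14.5751 = 22.2766.

DWL = $22.277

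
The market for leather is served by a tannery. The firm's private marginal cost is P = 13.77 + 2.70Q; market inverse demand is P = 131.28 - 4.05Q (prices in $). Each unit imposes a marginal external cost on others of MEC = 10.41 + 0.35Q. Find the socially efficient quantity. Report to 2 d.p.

Social marginal cost = private MC + MEC = 24.18 + 3.05Q.
Set SMC = demand: 24.18 + 3.05Q = 131.28 - 4.05Q → Q* = 15.0845.

Q* = 15.08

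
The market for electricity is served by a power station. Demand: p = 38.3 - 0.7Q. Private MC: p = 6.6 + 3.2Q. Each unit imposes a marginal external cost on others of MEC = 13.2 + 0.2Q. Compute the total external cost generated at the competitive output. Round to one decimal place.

Market equilibrium (private): 6.6 + 3.2Q = 38.3 - 0.7Q → Q_m = 8.1282.
Total external cost = ∫₀^{Q_m} (13.2 + 0.2Q) dQ = 13.2×8.1282 + ½×0.2×8.1282² = 113.8990.

113.9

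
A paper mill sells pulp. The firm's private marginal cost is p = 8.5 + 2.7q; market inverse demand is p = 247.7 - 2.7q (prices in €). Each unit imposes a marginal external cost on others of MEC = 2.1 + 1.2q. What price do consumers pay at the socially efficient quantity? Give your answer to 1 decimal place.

Social marginal cost = private MC + MEC = 10.6 + 3.9q.
Set SMC = demand: 10.6 + 3.9q = 247.7 - 2.7q → q* = 35.9242.
Consumer price on the demand curve at q*: 247.7 − 2.7×35.9242 = 150.7047.

P = €150.7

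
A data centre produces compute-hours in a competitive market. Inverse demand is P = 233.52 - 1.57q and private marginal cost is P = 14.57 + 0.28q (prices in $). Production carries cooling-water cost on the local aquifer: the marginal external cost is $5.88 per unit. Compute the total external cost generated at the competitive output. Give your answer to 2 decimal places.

Market equilibrium (private): 14.57 + 0.28q = 233.52 - 1.57q → q_m = 118.3514.
Total external cost = MEC × q_m = 5.88 × 118.3514 = 695.9062.

$695.91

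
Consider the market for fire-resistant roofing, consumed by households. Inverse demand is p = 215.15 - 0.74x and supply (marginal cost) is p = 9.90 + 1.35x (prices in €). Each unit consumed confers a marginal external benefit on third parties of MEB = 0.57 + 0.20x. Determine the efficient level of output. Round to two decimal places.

Social marginal benefit = demand + MEB = 215.72 - 0.54x.
Set SMB = MC: 215.72 - 0.54x = 9.90 + 1.35x → x* = 108.8995.

x* = 108.90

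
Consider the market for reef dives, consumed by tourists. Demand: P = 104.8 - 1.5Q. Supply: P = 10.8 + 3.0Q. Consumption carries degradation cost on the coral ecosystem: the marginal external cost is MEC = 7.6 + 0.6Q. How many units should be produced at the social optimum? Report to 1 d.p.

Q* = 16.9

Social marginal benefit = demand − MEC = 97.2 - 2.1Q.
Set SMB = MC: 97.2 - 2.1Q = 10.8 + 3.0Q → Q* = 16.9412.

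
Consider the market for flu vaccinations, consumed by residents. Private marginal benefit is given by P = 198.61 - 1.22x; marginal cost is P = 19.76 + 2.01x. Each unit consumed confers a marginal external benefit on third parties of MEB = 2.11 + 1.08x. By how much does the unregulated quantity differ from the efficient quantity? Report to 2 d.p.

28.80 units

Market equilibrium (private): 19.76 + 2.01x = 198.61 - 1.22x → x_m = 55.3715.
Social marginal benefit = demand + MEB = 200.72 - 0.14x.
Set SMB = MC: 200.72 - 0.14x = 19.76 + 2.01x → x* = 84.1674.
Gap = |55.3715 − 84.1674| = 28.7959.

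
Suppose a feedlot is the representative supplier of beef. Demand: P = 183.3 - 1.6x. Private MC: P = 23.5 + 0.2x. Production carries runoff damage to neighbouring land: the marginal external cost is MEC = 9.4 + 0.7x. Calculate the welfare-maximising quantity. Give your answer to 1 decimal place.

x* = 60.2

Social marginal cost = private MC + MEC = 32.9 + 0.9x.
Set SMC = demand: 32.9 + 0.9x = 183.3 - 1.6x → x* = 60.1600.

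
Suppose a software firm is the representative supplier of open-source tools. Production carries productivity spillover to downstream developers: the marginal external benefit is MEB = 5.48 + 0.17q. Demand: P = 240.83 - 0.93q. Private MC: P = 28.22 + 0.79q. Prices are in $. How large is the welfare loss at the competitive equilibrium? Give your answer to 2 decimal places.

DWL = $226.43

Market equilibrium (private): 28.22 + 0.79q = 240.83 - 0.93q → q_m = 123.6105.
Social marginal cost = private MC − MEB = 22.74 + 0.62q.
Set SMC = demand: 22.74 + 0.62q = 240.83 - 0.93q → q* = 140.7032.
The welfare-loss triangle has base |q_m − q*| and height MEB(q_m) (the vertical gap between SMC and demand is zero at q* and MEB at q_m).
DWL = ½ × 17.0927 × 26.4938 = 226.4253.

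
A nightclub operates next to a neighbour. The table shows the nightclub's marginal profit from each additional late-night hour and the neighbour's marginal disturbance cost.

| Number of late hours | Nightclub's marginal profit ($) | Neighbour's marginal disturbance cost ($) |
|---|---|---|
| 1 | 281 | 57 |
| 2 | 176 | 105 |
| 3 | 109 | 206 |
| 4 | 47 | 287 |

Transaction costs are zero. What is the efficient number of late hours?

2

Bargaining reaches the level where marginal profit last exceeds marginal disturbance cost.
That holds through level 2 (176 ≥ 105) but not at 3 (109 < 206).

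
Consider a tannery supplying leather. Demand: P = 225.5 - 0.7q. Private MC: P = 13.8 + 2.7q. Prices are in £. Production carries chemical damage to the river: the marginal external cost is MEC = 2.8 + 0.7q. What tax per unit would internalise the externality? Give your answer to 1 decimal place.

tax = £38.5 per unit

Social marginal cost = private MC + MEC = 16.6 + 3.4q.
Set SMC = demand: 16.6 + 3.4q = 225.5 - 0.7q → q* = 50.9512.
The Pigouvian tax equals MEC at q*: 2.8 + 0.7×50.9512 = 38.4658.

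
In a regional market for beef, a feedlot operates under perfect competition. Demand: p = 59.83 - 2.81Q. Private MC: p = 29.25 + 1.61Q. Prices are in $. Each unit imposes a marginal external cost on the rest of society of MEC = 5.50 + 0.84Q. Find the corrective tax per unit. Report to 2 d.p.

Social marginal cost = private MC + MEC = 34.75 + 2.45Q.
Set SMC = demand: 34.75 + 2.45Q = 59.83 - 2.81Q → Q* = 4.7681.
The Pigouvian tax equals MEC at Q*: 5.50 + 0.84×4.7681 = 9.5052.

tax = $9.51 per unit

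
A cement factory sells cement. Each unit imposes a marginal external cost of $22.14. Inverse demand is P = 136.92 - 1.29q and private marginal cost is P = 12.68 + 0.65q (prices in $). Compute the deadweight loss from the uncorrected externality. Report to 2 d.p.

DWL = $126.33

Market equilibrium (private): 12.68 + 0.65q = 136.92 - 1.29q → q_m = 64.0412.
Social marginal cost = private MC + MEC = 34.82 + 0.65q.
Set SMC = demand: 34.82 + 0.65q = 136.92 - 1.29q → q* = 52.6289.
The welfare-loss triangle has base |q_m − q*| and height MEC(q_m) (the vertical gap between SMC and demand is zero at q* and MEC at q_m).
DWL = ½ × 11.4123 × 22.1400 = 126.3342.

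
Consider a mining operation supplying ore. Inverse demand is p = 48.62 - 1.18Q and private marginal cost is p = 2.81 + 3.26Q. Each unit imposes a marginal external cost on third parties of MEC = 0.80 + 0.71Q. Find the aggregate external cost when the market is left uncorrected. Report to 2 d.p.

46.04

Market equilibrium (private): 2.81 + 3.26Q = 48.62 - 1.18Q → Q_m = 10.3176.
Total external cost = ∫₀^{Q_m} (0.80 + 0.71Q) dQ = 0.80×10.3176 + ½×0.71×10.3176² = 46.0448.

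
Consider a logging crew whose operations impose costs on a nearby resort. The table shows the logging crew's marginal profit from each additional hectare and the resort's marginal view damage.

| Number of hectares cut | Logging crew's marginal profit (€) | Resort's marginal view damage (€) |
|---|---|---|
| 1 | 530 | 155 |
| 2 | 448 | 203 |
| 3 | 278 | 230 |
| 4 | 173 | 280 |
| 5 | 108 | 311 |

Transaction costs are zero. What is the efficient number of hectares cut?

Bargaining reaches the level where marginal profit last exceeds marginal view damage.
That holds through level 3 (278 ≥ 230) but not at 4 (173 < 280).

3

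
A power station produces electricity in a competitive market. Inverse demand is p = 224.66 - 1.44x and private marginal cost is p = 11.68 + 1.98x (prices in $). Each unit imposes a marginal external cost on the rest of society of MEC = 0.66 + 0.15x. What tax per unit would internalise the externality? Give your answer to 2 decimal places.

tax = $9.58 per unit

Social marginal cost = private MC + MEC = 12.34 + 2.13x.
Set SMC = demand: 12.34 + 2.13x = 224.66 - 1.44x → x* = 59.4734.
The Pigouvian tax equals MEC at x*: 0.66 + 0.15×59.4734 = 9.5810.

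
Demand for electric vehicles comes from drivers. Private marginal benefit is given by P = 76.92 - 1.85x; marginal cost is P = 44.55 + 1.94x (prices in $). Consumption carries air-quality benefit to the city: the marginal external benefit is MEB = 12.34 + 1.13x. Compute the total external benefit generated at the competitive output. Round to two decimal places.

Market equilibrium (private): 44.55 + 1.94x = 76.92 - 1.85x → x_m = 8.5409.
Total external benefit = ∫₀^{x_m} (12.34 + 1.13x) dx = 12.34×8.5409 + ½×1.13×8.5409² = 146.6097.

$146.61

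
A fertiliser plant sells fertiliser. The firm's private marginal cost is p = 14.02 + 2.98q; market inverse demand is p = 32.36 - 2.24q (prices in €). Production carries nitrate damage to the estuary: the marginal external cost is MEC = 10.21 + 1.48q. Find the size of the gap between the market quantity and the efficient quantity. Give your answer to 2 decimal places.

Market equilibrium (private): 14.02 + 2.98q = 32.36 - 2.24q → q_m = 3.5134.
Social marginal cost = private MC + MEC = 24.23 + 4.46q.
Set SMC = demand: 24.23 + 4.46q = 32.36 - 2.24q → q* = 1.2134.
Gap = |3.5134 − 1.2134| = 2.3000.

2.30 units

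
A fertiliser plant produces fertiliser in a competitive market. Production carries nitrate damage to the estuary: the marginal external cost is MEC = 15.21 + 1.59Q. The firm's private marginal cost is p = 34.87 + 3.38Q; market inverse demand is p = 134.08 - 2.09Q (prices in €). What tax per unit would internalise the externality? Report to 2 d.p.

tax = €34.13 per unit

Social marginal cost = private MC + MEC = 50.08 + 4.97Q.
Set SMC = demand: 50.08 + 4.97Q = 134.08 - 2.09Q → Q* = 11.8980.
The Pigouvian tax equals MEC at Q*: 15.21 + 1.59×11.8980 = 34.1278.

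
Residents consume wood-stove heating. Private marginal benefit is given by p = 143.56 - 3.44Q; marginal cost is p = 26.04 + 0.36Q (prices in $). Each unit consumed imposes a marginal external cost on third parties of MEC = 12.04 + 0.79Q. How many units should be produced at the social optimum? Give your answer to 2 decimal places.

Social marginal benefit = demand − MEC = 131.52 - 4.23Q.
Set SMB = MC: 131.52 - 4.23Q = 26.04 + 0.36Q → Q* = 22.9804.

Q* = 22.98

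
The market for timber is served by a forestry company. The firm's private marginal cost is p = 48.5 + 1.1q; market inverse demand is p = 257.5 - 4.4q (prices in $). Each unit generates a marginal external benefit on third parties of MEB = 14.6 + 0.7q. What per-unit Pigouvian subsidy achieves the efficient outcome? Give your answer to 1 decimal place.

Social marginal cost = private MC − MEB = 33.9 + 0.4q.
Set SMC = demand: 33.9 + 0.4q = 257.5 - 4.4q → q* = 46.5833.
The Pigouvian subsidy equals MEB at q*: 14.6 + 0.7×46.5833 = 47.2083.

subsidy = $47.2 per unit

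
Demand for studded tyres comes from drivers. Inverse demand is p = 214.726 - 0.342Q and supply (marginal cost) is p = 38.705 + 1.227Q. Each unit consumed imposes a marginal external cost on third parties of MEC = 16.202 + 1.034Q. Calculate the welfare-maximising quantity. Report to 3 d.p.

Social marginal benefit = demand − MEC = 198.524 - 1.376Q.
Set SMB = MC: 198.524 - 1.376Q = 38.705 + 1.227Q → Q* = 61.3980.

Q* = 61.398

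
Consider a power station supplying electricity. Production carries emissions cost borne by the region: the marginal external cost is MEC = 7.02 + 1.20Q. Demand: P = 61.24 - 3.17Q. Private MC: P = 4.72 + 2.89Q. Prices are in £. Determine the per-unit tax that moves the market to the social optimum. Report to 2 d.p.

Social marginal cost = private MC + MEC = 11.74 + 4.09Q.
Set SMC = demand: 11.74 + 4.09Q = 61.24 - 3.17Q → Q* = 6.8182.
The Pigouvian tax equals MEC at Q*: 7.02 + 1.20×6.8182 = 15.2018.

tax = £15.20 per unit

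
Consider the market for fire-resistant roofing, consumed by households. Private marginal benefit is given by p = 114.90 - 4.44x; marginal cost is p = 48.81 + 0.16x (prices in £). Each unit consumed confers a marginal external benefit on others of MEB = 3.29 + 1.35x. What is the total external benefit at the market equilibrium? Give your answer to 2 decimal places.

£186.60

Market equilibrium (private): 48.81 + 0.16x = 114.90 - 4.44x → x_m = 14.3674.
Total external benefit = ∫₀^{x_m} (3.29 + 1.35x) dx = 3.29×14.3674 + ½×1.35×14.3674² = 186.6037.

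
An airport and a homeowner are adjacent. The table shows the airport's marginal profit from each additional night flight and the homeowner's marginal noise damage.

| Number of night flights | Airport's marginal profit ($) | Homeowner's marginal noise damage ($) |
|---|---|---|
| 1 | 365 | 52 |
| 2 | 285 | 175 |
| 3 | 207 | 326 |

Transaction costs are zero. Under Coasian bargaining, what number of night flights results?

Bargaining reaches the level where marginal profit last exceeds marginal noise damage.
That holds through level 2 (285 ≥ 175) but not at 3 (207 < 326).

2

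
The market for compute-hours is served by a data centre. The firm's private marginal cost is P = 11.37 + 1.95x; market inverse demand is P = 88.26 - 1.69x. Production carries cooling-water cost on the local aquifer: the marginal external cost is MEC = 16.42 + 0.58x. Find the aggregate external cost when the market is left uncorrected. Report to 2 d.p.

Market equilibrium (private): 11.37 + 1.95x = 88.26 - 1.69x → x_m = 21.1236.
Total external cost = ∫₀^{x_m} (16.42 + 0.58x) dx = 16.42×21.1236 + ½×0.58×21.1236² = 476.2494.

476.25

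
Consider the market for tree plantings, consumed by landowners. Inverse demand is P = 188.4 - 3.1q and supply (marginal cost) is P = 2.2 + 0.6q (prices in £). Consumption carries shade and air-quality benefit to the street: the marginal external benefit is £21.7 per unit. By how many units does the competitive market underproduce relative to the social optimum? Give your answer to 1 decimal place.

5.9 units

Market equilibrium (private): 2.2 + 0.6q = 188.4 - 3.1q → q_m = 50.3243.
Social marginal benefit = demand + MEB = 210.1 - 3.1q.
Set SMB = MC: 210.1 - 3.1q = 2.2 + 0.6q → q* = 56.1892.
Gap = |50.3243 − 56.1892| = 5.8649.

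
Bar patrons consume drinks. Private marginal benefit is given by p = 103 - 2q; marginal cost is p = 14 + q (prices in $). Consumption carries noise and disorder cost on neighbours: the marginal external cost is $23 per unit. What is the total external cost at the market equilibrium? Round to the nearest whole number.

$682

Market equilibrium (private): 14 + q = 103 - 2q → q_m = 29.6667.
Total external cost = MEC × q_m = 23 × 29.6667 = 682.3341.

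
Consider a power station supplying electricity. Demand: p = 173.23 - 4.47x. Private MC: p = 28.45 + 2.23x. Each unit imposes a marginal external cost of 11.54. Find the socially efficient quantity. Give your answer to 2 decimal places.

x* = 19.89

Social marginal cost = private MC + MEC = 39.99 + 2.23x.
Set SMC = demand: 39.99 + 2.23x = 173.23 - 4.47x → x* = 19.8866.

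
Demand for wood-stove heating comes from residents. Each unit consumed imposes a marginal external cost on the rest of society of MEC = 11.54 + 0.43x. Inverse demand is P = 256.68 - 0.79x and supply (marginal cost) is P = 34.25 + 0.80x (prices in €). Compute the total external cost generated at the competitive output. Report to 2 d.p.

€5821.93

Market equilibrium (private): 34.25 + 0.80x = 256.68 - 0.79x → x_m = 139.8931.
Total external cost = ∫₀^{x_m} (11.54 + 0.43x) dx = 11.54×139.8931 + ½×0.43×139.8931² = 5821.9335.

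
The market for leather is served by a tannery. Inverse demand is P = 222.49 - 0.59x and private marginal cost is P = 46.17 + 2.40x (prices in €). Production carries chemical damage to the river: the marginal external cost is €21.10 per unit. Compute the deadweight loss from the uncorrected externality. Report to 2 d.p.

DWL = €74.45

Market equilibrium (private): 46.17 + 2.40x = 222.49 - 0.59x → x_m = 58.9699.
Social marginal cost = private MC + MEC = 67.27 + 2.40x.
Set SMC = demand: 67.27 + 2.40x = 222.49 - 0.59x → x* = 51.9130.
The welfare-loss triangle has base |x_m − x*| and height MEC(x_m) (the vertical gap between SMC and demand is zero at x* and MEC at x_m).
DWL = ½ × 7.0569 × 21.1000 = 74.4503.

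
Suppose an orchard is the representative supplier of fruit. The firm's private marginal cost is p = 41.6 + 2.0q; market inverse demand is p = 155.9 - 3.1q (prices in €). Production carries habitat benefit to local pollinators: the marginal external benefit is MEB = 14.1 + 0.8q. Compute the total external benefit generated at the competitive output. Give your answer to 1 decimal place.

€516.9

Market equilibrium (private): 41.6 + 2.0q = 155.9 - 3.1q → q_m = 22.4118.
Total external benefit = ∫₀^{q_m} (14.1 + 0.8q) dq = 14.1×22.4118 + ½×0.8×22.4118² = 516.9219.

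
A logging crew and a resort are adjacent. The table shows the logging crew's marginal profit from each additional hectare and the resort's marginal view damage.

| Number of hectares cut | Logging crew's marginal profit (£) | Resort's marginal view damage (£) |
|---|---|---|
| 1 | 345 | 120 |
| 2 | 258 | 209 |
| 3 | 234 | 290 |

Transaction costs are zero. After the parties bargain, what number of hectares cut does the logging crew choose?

2

Bargaining reaches the level where marginal profit last exceeds marginal view damage.
That holds through level 2 (258 ≥ 209) but not at 3 (234 < 290).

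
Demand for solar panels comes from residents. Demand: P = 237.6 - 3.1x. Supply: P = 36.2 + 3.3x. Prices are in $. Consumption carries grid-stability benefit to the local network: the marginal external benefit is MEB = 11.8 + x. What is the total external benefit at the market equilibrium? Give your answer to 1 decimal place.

$866.5

Market equilibrium (private): 36.2 + 3.3x = 237.6 - 3.1x → x_m = 31.4688.
Total external benefit = ∫₀^{x_m} (11.8 + 1.0x) dx = 11.8×31.4688 + ½×1.0×31.4688² = 866.4745.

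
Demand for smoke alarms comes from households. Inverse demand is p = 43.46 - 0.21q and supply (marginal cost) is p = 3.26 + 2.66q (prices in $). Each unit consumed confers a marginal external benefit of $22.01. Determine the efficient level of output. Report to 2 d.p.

Social marginal benefit = demand + MEB = 65.47 - 0.21q.
Set SMB = MC: 65.47 - 0.21q = 3.26 + 2.66q → q* = 21.6760.

q* = 21.68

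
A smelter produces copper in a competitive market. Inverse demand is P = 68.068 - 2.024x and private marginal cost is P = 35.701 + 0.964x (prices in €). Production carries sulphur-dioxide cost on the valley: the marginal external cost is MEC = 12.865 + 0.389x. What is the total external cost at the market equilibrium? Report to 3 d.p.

Market equilibrium (private): 35.701 + 0.964x = 68.068 - 2.024x → x_m = 10.8323.
Total external cost = ∫₀^{x_m} (12.865 + 0.389x) dx = 12.865×10.8323 + ½×0.389×10.8323² = 162.1799.

€162.180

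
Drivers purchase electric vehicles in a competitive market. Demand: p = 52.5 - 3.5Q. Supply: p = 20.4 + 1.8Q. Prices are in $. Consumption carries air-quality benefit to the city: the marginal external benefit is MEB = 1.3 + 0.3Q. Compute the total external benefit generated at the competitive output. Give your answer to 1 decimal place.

Market equilibrium (private): 20.4 + 1.8Q = 52.5 - 3.5Q → Q_m = 6.0566.
Total external benefit = ∫₀^{Q_m} (1.3 + 0.3Q) dQ = 1.3×6.0566 + ½×0.3×6.0566² = 13.3759.

$13.4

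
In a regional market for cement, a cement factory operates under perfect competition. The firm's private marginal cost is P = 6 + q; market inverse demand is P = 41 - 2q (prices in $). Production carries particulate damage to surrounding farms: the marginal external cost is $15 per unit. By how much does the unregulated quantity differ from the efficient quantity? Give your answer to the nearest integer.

5 units

Market equilibrium (private): 6 + q = 41 - 2q → q_m = 11.6667.
Social marginal cost = private MC + MEC = 21 + q.
Set SMC = demand: 21 + q = 41 - 2q → q* = 6.6667.
Gap = |11.6667 − 6.6667| = 5.0000.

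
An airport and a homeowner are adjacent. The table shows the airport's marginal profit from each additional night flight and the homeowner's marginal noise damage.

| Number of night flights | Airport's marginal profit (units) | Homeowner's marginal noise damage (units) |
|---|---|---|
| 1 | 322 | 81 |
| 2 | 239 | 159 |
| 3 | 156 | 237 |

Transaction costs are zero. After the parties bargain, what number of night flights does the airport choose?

Bargaining reaches the level where marginal profit last exceeds marginal noise damage.
That holds through level 2 (239 ≥ 159) but not at 3 (156 < 237).

2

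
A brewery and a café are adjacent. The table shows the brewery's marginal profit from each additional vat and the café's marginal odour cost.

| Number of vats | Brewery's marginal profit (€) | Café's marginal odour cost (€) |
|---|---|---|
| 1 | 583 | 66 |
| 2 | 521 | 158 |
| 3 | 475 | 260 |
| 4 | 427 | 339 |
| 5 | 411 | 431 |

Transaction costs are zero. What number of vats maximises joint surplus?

Bargaining reaches the level where marginal profit last exceeds marginal odour cost.
That holds through level 4 (427 ≥ 339) but not at 5 (411 < 431).

4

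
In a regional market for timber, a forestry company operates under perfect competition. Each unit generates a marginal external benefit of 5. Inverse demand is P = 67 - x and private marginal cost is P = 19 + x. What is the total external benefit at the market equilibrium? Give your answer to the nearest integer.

120

Market equilibrium (private): 19 + x = 67 - x → x_m = 24.0000.
Total external benefit = MEB × x_m = 5 × 24.0000 = 120.0000.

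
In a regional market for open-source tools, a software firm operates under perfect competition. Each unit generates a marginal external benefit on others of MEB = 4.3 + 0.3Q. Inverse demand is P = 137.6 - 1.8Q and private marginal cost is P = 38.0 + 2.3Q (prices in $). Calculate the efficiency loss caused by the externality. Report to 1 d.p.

DWL = $17.7

Market equilibrium (private): 38.0 + 2.3Q = 137.6 - 1.8Q → Q_m = 24.2927.
Social marginal cost = private MC − MEB = 33.7 + 2.0Q.
Set SMC = demand: 33.7 + 2.0Q = 137.6 - 1.8Q → Q* = 27.3421.
The loss is the area between SMC and demand from Q* to Q_m; with linear curves that's a triangle of height MEB(Q_m).
DWL = ½ × 3.0494 × 11.5878 = 17.6679.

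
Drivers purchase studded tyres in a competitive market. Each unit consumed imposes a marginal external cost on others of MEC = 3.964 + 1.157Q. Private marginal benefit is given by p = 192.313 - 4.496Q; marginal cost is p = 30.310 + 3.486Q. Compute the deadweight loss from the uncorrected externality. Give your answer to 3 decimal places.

Market equilibrium (private): 30.310 + 3.486Q = 192.313 - 4.496Q → Q_m = 20.2960.
Social marginal benefit = demand − MEC = 188.349 - 5.653Q.
Set SMB = MC: 188.349 - 5.653Q = 30.310 + 3.486Q → Q* = 17.2928.
Height of the DWL triangle at Q_m is MC(Q_m) − SMB(Q_m) = MEC(Q_m) = 27.4465.
DWL = ½ × 3.0032 × 27.4465 = 41.2137.

DWL = 41.214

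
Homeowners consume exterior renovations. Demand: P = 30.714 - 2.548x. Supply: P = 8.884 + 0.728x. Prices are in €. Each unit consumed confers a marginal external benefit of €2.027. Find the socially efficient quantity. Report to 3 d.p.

x* = 7.282

Social marginal benefit = demand + MEB = 32.741 - 2.548x.
Set SMB = MC: 32.741 - 2.548x = 8.884 + 0.728x → x* = 7.2824.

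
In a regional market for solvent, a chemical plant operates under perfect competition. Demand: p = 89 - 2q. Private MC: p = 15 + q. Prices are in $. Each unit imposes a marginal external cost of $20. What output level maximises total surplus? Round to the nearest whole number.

Social marginal cost = private MC + MEC = 35 + q.
Set SMC = demand: 35 + q = 89 - 2q → q* = 18.0000.

q* = 18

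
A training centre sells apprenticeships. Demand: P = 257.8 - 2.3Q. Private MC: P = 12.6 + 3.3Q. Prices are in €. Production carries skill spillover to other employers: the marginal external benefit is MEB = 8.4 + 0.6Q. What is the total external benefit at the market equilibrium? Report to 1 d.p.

Market equilibrium (private): 12.6 + 3.3Q = 257.8 - 2.3Q → Q_m = 43.7857.
Total external benefit = ∫₀^{Q_m} (8.4 + 0.6Q) dQ = 8.4×43.7857 + ½×0.6×43.7857² = 942.9561.

€943.0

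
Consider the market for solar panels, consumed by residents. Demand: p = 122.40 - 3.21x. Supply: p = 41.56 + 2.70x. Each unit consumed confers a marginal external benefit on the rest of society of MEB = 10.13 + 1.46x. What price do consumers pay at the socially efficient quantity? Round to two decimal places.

Social marginal benefit = demand + MEB = 132.53 - 1.75x.
Set SMB = MC: 132.53 - 1.75x = 41.56 + 2.70x → x* = 20.4427.
Consumer price on the demand curve at x*: 122.40 − 3.21×20.4427 = 56.7789.

P = 56.78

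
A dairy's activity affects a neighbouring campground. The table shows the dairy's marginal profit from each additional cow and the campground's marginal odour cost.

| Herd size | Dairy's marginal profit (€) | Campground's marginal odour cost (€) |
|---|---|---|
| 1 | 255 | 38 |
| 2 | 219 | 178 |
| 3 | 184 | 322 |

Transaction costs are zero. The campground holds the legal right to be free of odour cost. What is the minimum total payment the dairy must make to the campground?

Efficient level: marginal profit ≥ marginal odour cost through level 2, so k* = 2.
With the campground holding the right, the dairy must at least compensate total damage at k*: 38 + 178 = 216.

€216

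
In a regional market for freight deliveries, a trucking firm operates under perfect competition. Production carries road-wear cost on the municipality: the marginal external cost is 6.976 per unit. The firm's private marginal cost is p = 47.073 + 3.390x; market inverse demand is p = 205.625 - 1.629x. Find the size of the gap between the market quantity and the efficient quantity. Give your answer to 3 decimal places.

1.390 units

Market equilibrium (private): 47.073 + 3.390x = 205.625 - 1.629x → x_m = 31.5904.
Social marginal cost = private MC + MEC = 54.049 + 3.390x.
Set SMC = demand: 54.049 + 3.390x = 205.625 - 1.629x → x* = 30.2004.
Gap = |31.5904 − 30.2004| = 1.3900.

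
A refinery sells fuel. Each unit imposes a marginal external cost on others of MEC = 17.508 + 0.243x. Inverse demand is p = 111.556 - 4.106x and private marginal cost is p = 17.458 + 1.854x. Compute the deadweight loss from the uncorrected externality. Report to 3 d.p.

DWL = 36.723

Market equilibrium (private): 17.458 + 1.854x = 111.556 - 4.106x → x_m = 15.7883.
Social marginal cost = private MC + MEC = 34.966 + 2.097x.
Set SMC = demand: 34.966 + 2.097x = 111.556 - 4.106x → x* = 12.3473.
Between x* and x_m the wedge SMC − demand runs linearly from 0 to MEC(x_m), so the loss is a triangle.
DWL = ½ × 3.4410 × 21.3445 = 36.7232.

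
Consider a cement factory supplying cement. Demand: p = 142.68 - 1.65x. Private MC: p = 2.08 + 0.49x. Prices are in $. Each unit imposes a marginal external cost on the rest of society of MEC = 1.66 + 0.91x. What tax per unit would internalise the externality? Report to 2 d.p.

Social marginal cost = private MC + MEC = 3.74 + 1.40x.
Set SMC = demand: 3.74 + 1.40x = 142.68 - 1.65x → x* = 45.5541.
The Pigouvian tax equals MEC at x*: 1.66 + 0.91×45.5541 = 43.1142.

tax = $43.11 per unit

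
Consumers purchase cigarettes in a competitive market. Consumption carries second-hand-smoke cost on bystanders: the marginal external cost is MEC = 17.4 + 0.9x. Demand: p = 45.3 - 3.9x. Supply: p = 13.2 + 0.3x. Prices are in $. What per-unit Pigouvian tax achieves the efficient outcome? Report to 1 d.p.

Social marginal benefit = demand − MEC = 27.9 - 4.8x.
Set SMB = MC: 27.9 - 4.8x = 13.2 + 0.3x → x* = 2.8824.
The Pigouvian tax equals MEC at x*: 17.4 + 0.9×2.8824 = 19.9942.

tax = $20.0 per unit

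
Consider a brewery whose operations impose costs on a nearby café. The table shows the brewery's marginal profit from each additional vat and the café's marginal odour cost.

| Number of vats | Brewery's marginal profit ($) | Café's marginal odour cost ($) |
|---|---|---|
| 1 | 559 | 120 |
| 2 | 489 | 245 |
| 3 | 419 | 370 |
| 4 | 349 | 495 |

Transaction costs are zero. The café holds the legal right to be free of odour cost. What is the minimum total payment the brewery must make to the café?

$735

Efficient level: marginal profit ≥ marginal odour cost through level 3, so k* = 3.
With the café holding the right, the brewery must at least compensate total damage at k*: 120 + 245 + 370 = 735.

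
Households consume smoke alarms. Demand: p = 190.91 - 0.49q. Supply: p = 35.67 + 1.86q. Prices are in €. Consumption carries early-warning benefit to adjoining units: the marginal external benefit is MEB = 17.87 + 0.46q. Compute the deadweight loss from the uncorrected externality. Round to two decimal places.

DWL = €616.08

Market equilibrium (private): 35.67 + 1.86q = 190.91 - 0.49q → q_m = 66.0596.
Social marginal benefit = demand + MEB = 208.78 - 0.03q.
Set SMB = MC: 208.78 - 0.03q = 35.67 + 1.86q → q* = 91.5926.
The loss is the area between SMB and MC from q* to q_m; with linear curves that's a triangle of height MEB(q_m).
DWL = ½ × 25.5330 × 48.2574 = 616.0781.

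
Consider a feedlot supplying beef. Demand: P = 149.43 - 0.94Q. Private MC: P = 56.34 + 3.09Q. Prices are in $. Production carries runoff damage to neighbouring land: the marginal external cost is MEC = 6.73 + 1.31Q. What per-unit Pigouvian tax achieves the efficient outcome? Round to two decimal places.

Social marginal cost = private MC + MEC = 63.07 + 4.40Q.
Set SMC = demand: 63.07 + 4.40Q = 149.43 - 0.94Q → Q* = 16.1723.
The Pigouvian tax equals MEC at Q*: 6.73 + 1.31×16.1723 = 27.9157.

tax = $27.92 per unit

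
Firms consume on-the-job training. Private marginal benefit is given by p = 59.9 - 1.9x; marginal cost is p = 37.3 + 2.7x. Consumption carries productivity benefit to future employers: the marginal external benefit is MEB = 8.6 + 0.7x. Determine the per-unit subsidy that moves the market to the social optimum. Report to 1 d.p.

subsidy = 14.2 per unit

Social marginal benefit = demand + MEB = 68.5 - 1.2x.
Set SMB = MC: 68.5 - 1.2x = 37.3 + 2.7x → x* = 8.0000.
The Pigouvian subsidy equals MEB at x*: 8.6 + 0.7×8.0000 = 14.2000.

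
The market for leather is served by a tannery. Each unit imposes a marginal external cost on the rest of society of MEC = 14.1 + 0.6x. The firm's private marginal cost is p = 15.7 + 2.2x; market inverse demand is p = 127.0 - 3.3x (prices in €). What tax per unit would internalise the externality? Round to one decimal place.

Social marginal cost = private MC + MEC = 29.8 + 2.8x.
Set SMC = demand: 29.8 + 2.8x = 127.0 - 3.3x → x* = 15.9344.
The Pigouvian tax equals MEC at x*: 14.1 + 0.6×15.9344 = 23.6606.

tax = €23.7 per unit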